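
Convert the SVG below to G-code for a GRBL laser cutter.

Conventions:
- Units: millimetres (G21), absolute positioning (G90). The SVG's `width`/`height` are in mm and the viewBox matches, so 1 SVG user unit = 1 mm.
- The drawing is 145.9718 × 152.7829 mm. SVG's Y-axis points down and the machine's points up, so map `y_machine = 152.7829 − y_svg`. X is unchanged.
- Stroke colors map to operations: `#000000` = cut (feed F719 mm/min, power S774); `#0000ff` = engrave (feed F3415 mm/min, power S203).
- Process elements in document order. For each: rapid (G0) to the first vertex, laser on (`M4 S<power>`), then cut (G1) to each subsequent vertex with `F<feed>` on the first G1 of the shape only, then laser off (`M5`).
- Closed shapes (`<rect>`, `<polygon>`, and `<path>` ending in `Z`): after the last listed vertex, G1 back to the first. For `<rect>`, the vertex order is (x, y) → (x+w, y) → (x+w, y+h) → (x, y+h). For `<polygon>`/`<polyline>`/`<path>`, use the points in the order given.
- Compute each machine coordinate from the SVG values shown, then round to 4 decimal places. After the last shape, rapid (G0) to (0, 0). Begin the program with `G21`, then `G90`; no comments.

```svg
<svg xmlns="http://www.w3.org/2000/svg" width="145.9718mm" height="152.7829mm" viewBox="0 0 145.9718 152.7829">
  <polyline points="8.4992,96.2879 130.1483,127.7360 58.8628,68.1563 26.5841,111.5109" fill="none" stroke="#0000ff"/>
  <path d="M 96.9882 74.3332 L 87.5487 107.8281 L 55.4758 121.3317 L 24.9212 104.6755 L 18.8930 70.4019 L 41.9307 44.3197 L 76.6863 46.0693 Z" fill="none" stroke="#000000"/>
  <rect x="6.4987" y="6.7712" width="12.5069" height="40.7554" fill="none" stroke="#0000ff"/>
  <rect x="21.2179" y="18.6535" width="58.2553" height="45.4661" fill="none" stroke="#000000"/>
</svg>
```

Since the viewBox matches the mm dimensions, user units are millimetres directly. The only transform is the Y-flip y_m = 152.7829 − y_svg.

Shape 1 is a open polyline drawn with `<polyline>`. Its stroke #0000ff means engrave at S203, F3415. After flipping Y the toolpath is (8.4992,56.4950) → (130.1483,25.0469) → (58.8628,84.6266) → (26.5841,41.2720).

Shape 2 is a regular polygon drawn with `<path>`. Its stroke #000000 means cut at S774, F719. After flipping Y the toolpath is (96.9882,78.4497) → (87.5487,44.9548) → (55.4758,31.4512) → (24.9212,48.1074) → (18.8930,82.3810) → (41.9307,108.4632) → (76.6863,106.7136) → (96.9882,78.4497), returning to the start.

Shape 3 is a rectangle drawn with `<rect>`. Its stroke #0000ff means engrave at S203, F3415. After flipping Y the toolpath is (6.4987,146.0117) → (19.0056,146.0117) → (19.0056,105.2563) → (6.4987,105.2563) → (6.4987,146.0117), returning to the start.

Shape 4 is a rectangle drawn with `<rect>`. Its stroke #000000 means cut at S774, F719. After flipping Y the toolpath is (21.2179,134.1294) → (79.4732,134.1294) → (79.4732,88.6633) → (21.2179,88.6633) → (21.2179,134.1294), returning to the start.

G21
G90
G0 X8.4992 Y56.4950
M4 S203
G1 X130.1483 Y25.0469 F3415
G1 X58.8628 Y84.6266
G1 X26.5841 Y41.2720
M5
G0 X96.9882 Y78.4497
M4 S774
G1 X87.5487 Y44.9548 F719
G1 X55.4758 Y31.4512
G1 X24.9212 Y48.1074
G1 X18.8930 Y82.3810
G1 X41.9307 Y108.4632
G1 X76.6863 Y106.7136
G1 X96.9882 Y78.4497
M5
G0 X6.4987 Y146.0117
M4 S203
G1 X19.0056 Y146.0117 F3415
G1 X19.0056 Y105.2563
G1 X6.4987 Y105.2563
G1 X6.4987 Y146.0117
M5
G0 X21.2179 Y134.1294
M4 S774
G1 X79.4732 Y134.1294 F719
G1 X79.4732 Y88.6633
G1 X21.2179 Y88.6633
G1 X21.2179 Y134.1294
M5
G0 X0.0000 Y0.0000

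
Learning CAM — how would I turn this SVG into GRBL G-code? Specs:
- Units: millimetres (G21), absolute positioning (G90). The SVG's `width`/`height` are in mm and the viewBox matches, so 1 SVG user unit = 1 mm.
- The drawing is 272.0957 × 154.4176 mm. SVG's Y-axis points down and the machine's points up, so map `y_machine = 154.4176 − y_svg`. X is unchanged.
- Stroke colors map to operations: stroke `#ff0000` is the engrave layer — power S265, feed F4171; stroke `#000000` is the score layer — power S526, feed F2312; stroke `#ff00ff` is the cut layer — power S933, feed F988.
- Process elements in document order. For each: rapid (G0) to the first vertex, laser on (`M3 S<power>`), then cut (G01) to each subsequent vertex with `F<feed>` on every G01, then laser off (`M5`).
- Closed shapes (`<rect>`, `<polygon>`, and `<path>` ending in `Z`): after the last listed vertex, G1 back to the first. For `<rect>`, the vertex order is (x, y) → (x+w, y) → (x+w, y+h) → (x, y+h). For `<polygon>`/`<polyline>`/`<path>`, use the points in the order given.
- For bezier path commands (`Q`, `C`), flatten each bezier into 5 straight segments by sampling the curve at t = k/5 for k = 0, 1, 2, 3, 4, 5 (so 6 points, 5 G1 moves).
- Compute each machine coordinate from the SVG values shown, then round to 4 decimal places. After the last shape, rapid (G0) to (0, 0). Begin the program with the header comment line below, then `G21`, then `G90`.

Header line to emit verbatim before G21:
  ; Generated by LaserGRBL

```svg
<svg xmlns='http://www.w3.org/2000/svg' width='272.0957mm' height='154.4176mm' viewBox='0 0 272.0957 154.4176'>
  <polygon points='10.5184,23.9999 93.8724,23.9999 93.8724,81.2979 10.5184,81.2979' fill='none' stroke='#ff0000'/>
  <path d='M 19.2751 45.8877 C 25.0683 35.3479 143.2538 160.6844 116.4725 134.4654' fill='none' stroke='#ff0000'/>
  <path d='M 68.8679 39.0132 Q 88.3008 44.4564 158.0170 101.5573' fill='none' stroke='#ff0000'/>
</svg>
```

Since the viewBox matches the mm dimensions, user units are millimetres directly. The only transform is the Y-flip y_m = 154.4176 − y_svg.

Shape 1 is a rectangle drawn with `<polygon>`. Its stroke #ff0000 means engrave at S265, F4171. After flipping Y the toolpath is (10.5184,130.4177) → (93.8724,130.4177) → (93.8724,73.1197) → (10.5184,73.1197) → (10.5184,130.4177), returning to the start.

Shape 2 is a cubic bezier drawn with `<path>`. Its stroke #ff0000 means engrave at S265, F4171. After flipping Y the toolpath is (19.2751,108.5299) → (34.1792,100.8481) → (63.7043,74.3527) → (95.4970,42.8404) → (117.2041,20.1080) → (116.4725,19.9522).

Shape 3 is a quadratic bezier drawn with `<path>`. Its stroke #ff0000 means engrave at S265, F4171. After flipping Y the toolpath is (68.8679,115.4044) → (78.6524,111.1608) → (92.4595,102.7846) → (110.2894,90.2758) → (132.1419,73.6344) → (158.0170,52.8603).

; Generated by LaserGRBL
G21
G90
G0 X10.5184 Y130.4177
M3 S265
G01 X93.8724 Y130.4177 F4171
G01 X93.8724 Y73.1197 F4171
G01 X10.5184 Y73.1197 F4171
G01 X10.5184 Y130.4177 F4171
M5
G0 X19.2751 Y108.5299
M3 S265
G01 X34.1792 Y100.8481 F4171
G01 X63.7043 Y74.3527 F4171
G01 X95.4970 Y42.8404 F4171
G01 X117.2041 Y20.1080 F4171
G01 X116.4725 Y19.9522 F4171
M5
G0 X68.8679 Y115.4044
M3 S265
G01 X78.6524 Y111.1608 F4171
G01 X92.4595 Y102.7846 F4171
G01 X110.2894 Y90.2758 F4171
G01 X132.1419 Y73.6344 F4171
G01 X158.0170 Y52.8603 F4171
M5
G0 X0.0000 Y0.0000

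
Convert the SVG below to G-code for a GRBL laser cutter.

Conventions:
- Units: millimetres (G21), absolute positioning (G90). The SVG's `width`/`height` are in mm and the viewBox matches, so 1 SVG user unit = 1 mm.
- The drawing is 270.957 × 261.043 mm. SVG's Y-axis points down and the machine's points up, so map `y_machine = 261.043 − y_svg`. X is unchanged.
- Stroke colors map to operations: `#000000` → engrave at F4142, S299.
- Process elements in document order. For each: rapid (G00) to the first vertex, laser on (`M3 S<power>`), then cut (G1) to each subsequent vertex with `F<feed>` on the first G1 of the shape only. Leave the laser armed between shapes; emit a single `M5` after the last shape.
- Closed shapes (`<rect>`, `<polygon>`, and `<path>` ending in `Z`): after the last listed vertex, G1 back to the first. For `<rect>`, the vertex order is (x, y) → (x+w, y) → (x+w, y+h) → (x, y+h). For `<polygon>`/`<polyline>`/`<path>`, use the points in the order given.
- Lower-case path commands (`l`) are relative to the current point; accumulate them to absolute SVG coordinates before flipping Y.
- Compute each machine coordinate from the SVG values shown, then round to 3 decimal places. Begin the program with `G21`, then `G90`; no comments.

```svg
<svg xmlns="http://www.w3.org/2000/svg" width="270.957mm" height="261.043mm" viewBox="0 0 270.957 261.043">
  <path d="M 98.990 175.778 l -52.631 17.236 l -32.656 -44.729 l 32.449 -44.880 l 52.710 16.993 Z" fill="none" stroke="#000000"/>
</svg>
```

G21
G90
G00 X98.990 Y85.265
M3 S299
G1 X46.359 Y68.029 F4142
G1 X13.703 Y112.758
G1 X46.152 Y157.638
G1 X98.862 Y140.645
G1 X98.990 Y85.265
M5

1 u = 1 mm; y_m = 261.043 − y.

[1] `<path>` regular polygon, #000000→engrave S299 F4142: (98.990,85.265) → (46.359,68.029) → (13.703,112.758) → (46.152,157.638) → (98.862,140.645) → (98.990,85.265) (closed)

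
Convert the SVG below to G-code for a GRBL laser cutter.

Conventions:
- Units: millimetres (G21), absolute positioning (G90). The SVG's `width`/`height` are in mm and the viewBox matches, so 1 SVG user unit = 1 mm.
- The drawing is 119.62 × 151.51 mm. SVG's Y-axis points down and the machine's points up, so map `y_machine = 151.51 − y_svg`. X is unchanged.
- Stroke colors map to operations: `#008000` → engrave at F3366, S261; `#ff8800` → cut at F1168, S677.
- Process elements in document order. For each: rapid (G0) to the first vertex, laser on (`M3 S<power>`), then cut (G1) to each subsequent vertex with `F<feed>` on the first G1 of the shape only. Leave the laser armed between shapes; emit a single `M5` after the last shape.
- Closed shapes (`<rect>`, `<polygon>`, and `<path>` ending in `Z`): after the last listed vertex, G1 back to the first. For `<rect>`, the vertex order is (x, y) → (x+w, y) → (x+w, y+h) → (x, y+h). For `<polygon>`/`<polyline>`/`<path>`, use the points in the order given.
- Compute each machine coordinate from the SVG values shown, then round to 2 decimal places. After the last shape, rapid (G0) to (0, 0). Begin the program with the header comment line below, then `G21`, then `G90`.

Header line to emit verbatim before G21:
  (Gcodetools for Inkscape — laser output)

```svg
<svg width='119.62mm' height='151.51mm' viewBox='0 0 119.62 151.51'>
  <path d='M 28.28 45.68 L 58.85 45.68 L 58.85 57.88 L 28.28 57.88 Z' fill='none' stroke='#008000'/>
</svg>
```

(Gcodetools for Inkscape — laser output)
G21
G90
G0 X28.28 Y105.83
M3 S261
G1 X58.85 Y105.83 F3366
G1 X58.85 Y93.63
G1 X28.28 Y93.63
G1 X28.28 Y105.83
M5
G0 X0.00 Y0.00

1 u = 1 mm; y_m = 151.51 − y.

[1] `<path>` rectangle, #008000→engrave S261 F3366: (28.28,105.83) → (58.85,105.83) → (58.85,93.63) → (28.28,93.63) → (28.28,105.83) (closed)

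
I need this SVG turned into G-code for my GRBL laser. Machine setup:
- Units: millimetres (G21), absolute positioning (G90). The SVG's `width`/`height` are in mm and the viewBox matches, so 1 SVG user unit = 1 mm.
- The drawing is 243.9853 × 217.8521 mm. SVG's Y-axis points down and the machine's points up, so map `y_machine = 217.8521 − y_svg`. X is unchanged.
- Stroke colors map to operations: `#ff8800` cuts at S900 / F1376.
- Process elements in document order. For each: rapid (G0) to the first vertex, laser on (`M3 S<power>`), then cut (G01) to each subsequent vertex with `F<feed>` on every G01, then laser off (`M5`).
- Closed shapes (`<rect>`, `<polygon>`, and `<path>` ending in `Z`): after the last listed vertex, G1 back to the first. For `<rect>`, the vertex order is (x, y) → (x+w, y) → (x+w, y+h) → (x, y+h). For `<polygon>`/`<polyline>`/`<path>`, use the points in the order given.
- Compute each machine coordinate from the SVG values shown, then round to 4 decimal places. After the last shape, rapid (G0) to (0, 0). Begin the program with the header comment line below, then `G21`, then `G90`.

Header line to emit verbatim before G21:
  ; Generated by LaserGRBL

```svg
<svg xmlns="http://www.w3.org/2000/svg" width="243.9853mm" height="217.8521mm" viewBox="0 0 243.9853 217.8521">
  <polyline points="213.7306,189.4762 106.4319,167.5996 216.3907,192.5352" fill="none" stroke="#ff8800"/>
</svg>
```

; Generated by LaserGRBL
G21
G90
G0 X213.7306 Y28.3759
M3 S900
G01 X106.4319 Y50.2525 F1376
G01 X216.3907 Y25.3169 F1376
M5
G0 X0.0000 Y0.0000

viewBox `0 0 243.9853 217.8521` with mm width/height → 1 unit = 1 mm. Flip: y_m = 217.8521 − y_svg.

**Shape 1** — `<polyline>` open polyline, stroke `#ff8800` → cut (S900, F1376). Machine vertices: (213.7306,28.3759) → (106.4319,50.2525) → (216.3907,25.3169). Open path.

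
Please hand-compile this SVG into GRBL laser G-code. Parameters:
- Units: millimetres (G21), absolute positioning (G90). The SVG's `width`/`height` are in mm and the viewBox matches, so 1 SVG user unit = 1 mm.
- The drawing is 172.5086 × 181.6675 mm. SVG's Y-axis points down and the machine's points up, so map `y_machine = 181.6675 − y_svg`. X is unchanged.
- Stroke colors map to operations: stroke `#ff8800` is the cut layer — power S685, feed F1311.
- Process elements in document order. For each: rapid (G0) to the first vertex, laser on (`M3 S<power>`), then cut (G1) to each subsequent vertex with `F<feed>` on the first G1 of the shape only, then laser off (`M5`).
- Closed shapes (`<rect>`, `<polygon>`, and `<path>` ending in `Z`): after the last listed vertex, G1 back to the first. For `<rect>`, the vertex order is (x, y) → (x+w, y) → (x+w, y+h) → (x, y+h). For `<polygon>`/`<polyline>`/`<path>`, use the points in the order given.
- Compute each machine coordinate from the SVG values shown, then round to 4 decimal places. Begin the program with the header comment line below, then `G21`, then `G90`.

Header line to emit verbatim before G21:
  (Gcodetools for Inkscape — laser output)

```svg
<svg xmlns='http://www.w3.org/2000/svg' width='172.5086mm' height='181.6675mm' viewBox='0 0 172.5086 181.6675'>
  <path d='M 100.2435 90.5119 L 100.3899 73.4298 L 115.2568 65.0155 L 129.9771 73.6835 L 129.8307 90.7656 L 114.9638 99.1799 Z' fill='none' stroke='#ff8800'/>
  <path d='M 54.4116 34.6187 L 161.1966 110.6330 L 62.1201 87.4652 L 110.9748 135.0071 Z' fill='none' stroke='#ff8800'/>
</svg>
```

Since the viewBox matches the mm dimensions, user units are millimetres directly. The only transform is the Y-flip y_m = 181.6675 − y_svg.

Shape 1 is a regular polygon drawn with `<path>`. Its stroke #ff8800 means cut at S685, F1311. After flipping Y the toolpath is (100.2435,91.1556) → (100.3899,108.2377) → (115.2568,116.6520) → (129.9771,107.9840) → (129.8307,90.9019) → (114.9638,82.4876) → (100.2435,91.1556), returning to the start.

Shape 2 is a closed polygon drawn with `<path>`. Its stroke #ff8800 means cut at S685, F1311. After flipping Y the toolpath is (54.4116,147.0488) → (161.1966,71.0345) → (62.1201,94.2023) → (110.9748,46.6604) → (54.4116,147.0488), returning to the start.

(Gcodetools for Inkscape — laser output)
G21
G90
G0 X100.2435 Y91.1556
M3 S685
G1 X100.3899 Y108.2377 F1311
G1 X115.2568 Y116.6520
G1 X129.9771 Y107.9840
G1 X129.8307 Y90.9019
G1 X114.9638 Y82.4876
G1 X100.2435 Y91.1556
M5
G0 X54.4116 Y147.0488
M3 S685
G1 X161.1966 Y71.0345 F1311
G1 X62.1201 Y94.2023
G1 X110.9748 Y46.6604
G1 X54.4116 Y147.0488
M5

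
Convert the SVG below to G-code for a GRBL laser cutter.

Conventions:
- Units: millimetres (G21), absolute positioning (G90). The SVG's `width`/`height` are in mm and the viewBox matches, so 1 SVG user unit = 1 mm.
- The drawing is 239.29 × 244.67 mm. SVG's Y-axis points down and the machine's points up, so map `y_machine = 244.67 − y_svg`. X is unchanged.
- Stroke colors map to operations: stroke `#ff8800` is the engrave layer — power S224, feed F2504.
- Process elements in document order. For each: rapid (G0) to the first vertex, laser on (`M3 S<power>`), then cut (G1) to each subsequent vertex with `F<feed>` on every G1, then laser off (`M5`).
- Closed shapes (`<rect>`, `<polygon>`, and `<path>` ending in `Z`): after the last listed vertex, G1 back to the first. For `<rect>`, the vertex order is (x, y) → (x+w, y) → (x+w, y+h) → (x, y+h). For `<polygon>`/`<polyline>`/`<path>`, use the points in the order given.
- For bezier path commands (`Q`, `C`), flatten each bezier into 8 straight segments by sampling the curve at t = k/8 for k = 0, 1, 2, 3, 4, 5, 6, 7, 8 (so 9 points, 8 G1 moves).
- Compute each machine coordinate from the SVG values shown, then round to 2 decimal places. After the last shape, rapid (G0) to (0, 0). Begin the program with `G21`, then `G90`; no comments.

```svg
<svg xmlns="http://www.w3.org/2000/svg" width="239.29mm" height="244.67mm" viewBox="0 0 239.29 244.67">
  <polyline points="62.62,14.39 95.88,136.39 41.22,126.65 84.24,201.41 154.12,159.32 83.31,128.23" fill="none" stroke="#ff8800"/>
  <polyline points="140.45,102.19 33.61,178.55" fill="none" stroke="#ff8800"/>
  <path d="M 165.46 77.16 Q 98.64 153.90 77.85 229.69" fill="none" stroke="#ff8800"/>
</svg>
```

G21
G90
G0 X62.62 Y230.28
M3 S224
G1 X95.88 Y108.28 F2504
G1 X41.22 Y118.02 F2504
G1 X84.24 Y43.26 F2504
G1 X154.12 Y85.35 F2504
G1 X83.31 Y116.44 F2504
M5
G0 X140.45 Y142.48
M3 S224
G1 X33.61 Y66.12 F2504
M5
G0 X165.46 Y167.51
M3 S224
G1 X149.47 Y148.34 F2504
G1 X134.93 Y129.20 F2504
G1 X121.82 Y110.09 F2504
G1 X110.15 Y91.01 F2504
G1 X99.92 Y71.96 F2504
G1 X91.12 Y52.93 F2504
G1 X83.77 Y33.94 F2504
G1 X77.85 Y14.98 F2504
M5
G0 X0.00 Y0.00

viewBox `0 0 239.29 244.67` with mm width/height → 1 unit = 1 mm. Flip: y_m = 244.67 − y_svg.

**Shape 1** — `<polyline>` open polyline, stroke `#ff8800` → engrave (S224, F2504). Machine vertices: (62.62,230.28) → (95.88,108.28) → (41.22,118.02) → (84.24,43.26) → (154.12,85.35) → (83.31,116.44). Open path.

**Shape 2** — `<polyline>` line segment, stroke `#ff8800` → engrave (S224, F2504). Machine vertices: (140.45,142.48) → (33.61,66.12). Open path.

**Shape 3** — `<path>` quadratic bezier, stroke `#ff8800` → engrave (S224, F2504). Control points (SVG): P0=(165.46,77.16), P1=(98.64,153.90), P2=(77.85,229.69); sampled at t=k/8. Machine vertices: (165.46,167.51) → (149.47,148.34) → (134.93,129.20) → (121.82,110.09) → (110.15,91.01) → (99.92,71.96) → (91.12,52.93) → (83.77,33.94) → (77.85,14.98). Open path.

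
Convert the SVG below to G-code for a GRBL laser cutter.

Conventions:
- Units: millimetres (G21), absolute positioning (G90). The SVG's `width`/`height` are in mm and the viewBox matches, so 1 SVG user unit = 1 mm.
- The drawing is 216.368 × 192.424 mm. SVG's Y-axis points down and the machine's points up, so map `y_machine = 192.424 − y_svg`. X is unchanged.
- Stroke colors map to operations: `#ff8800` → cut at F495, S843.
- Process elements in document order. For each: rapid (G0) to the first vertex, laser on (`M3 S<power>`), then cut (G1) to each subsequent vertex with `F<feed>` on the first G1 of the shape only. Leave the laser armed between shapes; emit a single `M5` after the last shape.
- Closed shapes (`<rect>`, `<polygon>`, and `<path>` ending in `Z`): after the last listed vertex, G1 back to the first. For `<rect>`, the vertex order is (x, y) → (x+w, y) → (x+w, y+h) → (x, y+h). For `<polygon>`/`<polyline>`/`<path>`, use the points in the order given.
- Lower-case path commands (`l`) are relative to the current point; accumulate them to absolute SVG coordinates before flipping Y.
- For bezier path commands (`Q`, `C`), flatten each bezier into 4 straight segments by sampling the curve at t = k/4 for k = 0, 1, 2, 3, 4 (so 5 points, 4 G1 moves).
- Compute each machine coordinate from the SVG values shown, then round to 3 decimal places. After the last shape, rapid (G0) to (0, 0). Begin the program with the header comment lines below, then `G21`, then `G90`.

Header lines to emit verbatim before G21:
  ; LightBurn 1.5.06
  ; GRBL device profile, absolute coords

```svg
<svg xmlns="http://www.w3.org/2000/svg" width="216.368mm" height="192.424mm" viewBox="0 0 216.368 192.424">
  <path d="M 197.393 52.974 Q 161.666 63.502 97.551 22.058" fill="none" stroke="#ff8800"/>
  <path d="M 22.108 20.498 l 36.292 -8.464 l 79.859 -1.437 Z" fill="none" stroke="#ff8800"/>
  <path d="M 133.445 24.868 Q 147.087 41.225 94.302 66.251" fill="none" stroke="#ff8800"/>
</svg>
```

1 u = 1 mm; y_m = 192.424 − y.

[1] `<path>` quadratic bezier, #ff8800→cut S843 F495: (197.393,139.450) → (177.755,137.434) → (154.569,141.915) → (127.834,152.892) → (97.551,170.366)

[2] `<path>` closed polygon, #ff8800→cut S843 F495: (22.108,171.926) → (58.400,180.390) → (138.259,181.827) → (22.108,171.926) (closed)

[3] `<path>` quadratic bezier, #ff8800→cut S843 F495: (133.445,167.556) → (136.114,158.836) → (130.480,149.032) → (116.543,138.144) → (94.302,126.173)

; LightBurn 1.5.06
; GRBL device profile, absolute coords
G21
G90
G0 X197.393 Y139.450
M3 S843
G1 X177.755 Y137.434 F495
G1 X154.569 Y141.915
G1 X127.834 Y152.892
G1 X97.551 Y170.366
G0 X22.108 Y171.926
M3 S843
G1 X58.400 Y180.390 F495
G1 X138.259 Y181.827
G1 X22.108 Y171.926
G0 X133.445 Y167.556
M3 S843
G1 X136.114 Y158.836 F495
G1 X130.480 Y149.032
G1 X116.543 Y138.144
G1 X94.302 Y126.173
M5
G0 X0.000 Y0.000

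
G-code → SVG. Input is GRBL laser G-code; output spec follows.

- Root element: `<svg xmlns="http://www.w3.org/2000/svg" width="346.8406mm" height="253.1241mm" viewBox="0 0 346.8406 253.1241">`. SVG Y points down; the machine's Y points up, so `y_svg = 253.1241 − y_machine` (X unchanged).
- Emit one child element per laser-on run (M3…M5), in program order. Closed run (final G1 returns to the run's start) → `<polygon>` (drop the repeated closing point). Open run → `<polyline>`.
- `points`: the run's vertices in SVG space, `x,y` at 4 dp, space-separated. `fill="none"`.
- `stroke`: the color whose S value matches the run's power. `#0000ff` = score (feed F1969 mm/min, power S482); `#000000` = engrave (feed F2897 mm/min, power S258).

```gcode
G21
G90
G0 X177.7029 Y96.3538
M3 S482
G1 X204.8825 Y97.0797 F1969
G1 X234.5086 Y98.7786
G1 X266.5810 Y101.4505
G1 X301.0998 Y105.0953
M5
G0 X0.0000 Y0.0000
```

Each laser-on run becomes one SVG element. Flip Y back into SVG space with y_svg = 253.1241 − y_machine. Every run uses S482, so all elements get stroke `#0000ff` (score).

Run 1: The run is open, so emit a `<polyline>` with points (Y-flipped): 177.7029,156.7703 204.8825,156.0444 234.5086,154.3455 266.5810,151.6736 301.0998,148.0288.

<svg xmlns="http://www.w3.org/2000/svg" width="346.8406mm" height="253.1241mm" viewBox="0 0 346.8406 253.1241">
  <polyline points="177.7029,156.7703 204.8825,156.0444 234.5086,154.3455 266.5810,151.6736 301.0998,148.0288" fill="none" stroke="#0000ff"/>
</svg>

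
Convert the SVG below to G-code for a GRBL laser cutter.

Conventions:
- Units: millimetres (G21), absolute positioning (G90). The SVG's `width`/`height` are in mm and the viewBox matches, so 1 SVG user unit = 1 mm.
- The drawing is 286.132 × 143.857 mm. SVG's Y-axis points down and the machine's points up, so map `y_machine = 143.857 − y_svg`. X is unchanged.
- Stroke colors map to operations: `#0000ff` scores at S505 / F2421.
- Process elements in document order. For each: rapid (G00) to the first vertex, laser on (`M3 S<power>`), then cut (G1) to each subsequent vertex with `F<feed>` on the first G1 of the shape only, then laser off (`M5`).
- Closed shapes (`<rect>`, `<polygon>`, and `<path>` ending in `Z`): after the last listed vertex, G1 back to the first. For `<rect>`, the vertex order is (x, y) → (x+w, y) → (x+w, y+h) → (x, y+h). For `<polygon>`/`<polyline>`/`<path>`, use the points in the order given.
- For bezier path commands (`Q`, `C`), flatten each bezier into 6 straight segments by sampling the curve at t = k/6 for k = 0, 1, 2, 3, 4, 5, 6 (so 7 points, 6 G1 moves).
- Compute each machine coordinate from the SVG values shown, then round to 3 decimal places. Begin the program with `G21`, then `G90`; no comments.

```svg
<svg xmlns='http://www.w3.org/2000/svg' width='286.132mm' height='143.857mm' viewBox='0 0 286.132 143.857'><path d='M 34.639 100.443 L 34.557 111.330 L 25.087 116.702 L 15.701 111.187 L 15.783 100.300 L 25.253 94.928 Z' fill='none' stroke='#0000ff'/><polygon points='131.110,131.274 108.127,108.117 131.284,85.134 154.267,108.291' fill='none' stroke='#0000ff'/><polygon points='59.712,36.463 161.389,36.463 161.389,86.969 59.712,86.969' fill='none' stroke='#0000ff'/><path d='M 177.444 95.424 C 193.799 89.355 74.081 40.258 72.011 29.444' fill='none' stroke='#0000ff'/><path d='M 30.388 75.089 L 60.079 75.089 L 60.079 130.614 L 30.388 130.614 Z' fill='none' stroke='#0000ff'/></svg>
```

G21
G90
G00 X34.639 Y43.414
M3 S505
G1 X34.557 Y32.527 F2421
G1 X25.087 Y27.155
G1 X15.701 Y32.670
G1 X15.783 Y43.557
G1 X25.253 Y48.929
G1 X34.639 Y43.414
M5
G00 X131.110 Y12.583
M3 S505
G1 X108.127 Y35.740 F2421
G1 X131.284 Y58.723
G1 X154.267 Y35.566
G1 X131.110 Y12.583
M5
G00 X59.712 Y107.394
M3 S505
G1 X161.389 Y107.394 F2421
G1 X161.389 Y56.888
G1 X59.712 Y56.888
G1 X59.712 Y107.394
M5
G00 X177.444 Y48.433
M3 S505
G1 X175.457 Y54.677 F2421
G1 X157.838 Y65.833
G1 X131.637 Y79.644
G1 X103.900 Y93.850
G1 X81.675 Y106.192
G1 X72.011 Y114.413
M5
G00 X30.388 Y68.768
M3 S505
G1 X60.079 Y68.768 F2421
G1 X60.079 Y13.243
G1 X30.388 Y13.243
G1 X30.388 Y68.768
M5

1 u = 1 mm; y_m = 143.857 − y.

[1] `<path>` regular polygon, #0000ff→score S505 F2421: (34.639,43.414) → (34.557,32.527) → (25.087,27.155) → (15.701,32.670) → (15.783,43.557) → (25.253,48.929) → (34.639,43.414) (closed)

[2] `<polygon>` regular polygon, #0000ff→score S505 F2421: (131.110,12.583) → (108.127,35.740) → (131.284,58.723) → (154.267,35.566) → (131.110,12.583) (closed)

[3] `<polygon>` rectangle, #0000ff→score S505 F2421: (59.712,107.394) → (161.389,107.394) → (161.389,56.888) → (59.712,56.888) → (59.712,107.394) (closed)

[4] `<path>` cubic bezier, #0000ff→score S505 F2421: (177.444,48.433) → (175.457,54.677) → (157.838,65.833) → (131.637,79.644) → (103.900,93.850) → (81.675,106.192) → (72.011,114.413)

[5] `<path>` rectangle, #0000ff→score S505 F2421: (30.388,68.768) → (60.079,68.768) → (60.079,13.243) → (30.388,13.243) → (30.388,68.768) (closed)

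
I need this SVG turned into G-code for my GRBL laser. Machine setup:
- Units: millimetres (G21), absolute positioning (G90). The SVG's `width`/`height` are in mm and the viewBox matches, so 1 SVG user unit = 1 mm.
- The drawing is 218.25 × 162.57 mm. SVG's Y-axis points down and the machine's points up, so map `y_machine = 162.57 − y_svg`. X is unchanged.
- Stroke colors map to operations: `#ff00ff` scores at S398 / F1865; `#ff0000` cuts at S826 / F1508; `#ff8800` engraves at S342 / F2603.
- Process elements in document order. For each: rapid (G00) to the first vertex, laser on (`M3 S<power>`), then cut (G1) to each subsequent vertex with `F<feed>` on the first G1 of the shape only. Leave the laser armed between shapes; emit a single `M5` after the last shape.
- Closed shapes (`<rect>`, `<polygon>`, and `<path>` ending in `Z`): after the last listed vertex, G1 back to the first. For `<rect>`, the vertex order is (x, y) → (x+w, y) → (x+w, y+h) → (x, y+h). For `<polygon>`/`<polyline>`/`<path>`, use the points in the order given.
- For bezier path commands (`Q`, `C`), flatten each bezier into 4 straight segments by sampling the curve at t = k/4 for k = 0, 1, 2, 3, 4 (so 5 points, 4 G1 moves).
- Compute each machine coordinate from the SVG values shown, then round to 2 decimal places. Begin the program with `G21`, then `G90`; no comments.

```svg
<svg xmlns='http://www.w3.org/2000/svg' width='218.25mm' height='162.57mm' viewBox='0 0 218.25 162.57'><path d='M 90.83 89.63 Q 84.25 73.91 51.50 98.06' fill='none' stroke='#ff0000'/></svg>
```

1 u = 1 mm; y_m = 162.57 − y.

[1] `<path>` quadratic bezier, #ff0000→cut S826 F1508: (90.83,72.94) → (85.90,78.31) → (77.71,78.69) → (66.24,74.09) → (51.50,64.51)

G21
G90
G00 X90.83 Y72.94
M3 S826
G1 X85.90 Y78.31 F1508
G1 X77.71 Y78.69
G1 X66.24 Y74.09
G1 X51.50 Y64.51
M5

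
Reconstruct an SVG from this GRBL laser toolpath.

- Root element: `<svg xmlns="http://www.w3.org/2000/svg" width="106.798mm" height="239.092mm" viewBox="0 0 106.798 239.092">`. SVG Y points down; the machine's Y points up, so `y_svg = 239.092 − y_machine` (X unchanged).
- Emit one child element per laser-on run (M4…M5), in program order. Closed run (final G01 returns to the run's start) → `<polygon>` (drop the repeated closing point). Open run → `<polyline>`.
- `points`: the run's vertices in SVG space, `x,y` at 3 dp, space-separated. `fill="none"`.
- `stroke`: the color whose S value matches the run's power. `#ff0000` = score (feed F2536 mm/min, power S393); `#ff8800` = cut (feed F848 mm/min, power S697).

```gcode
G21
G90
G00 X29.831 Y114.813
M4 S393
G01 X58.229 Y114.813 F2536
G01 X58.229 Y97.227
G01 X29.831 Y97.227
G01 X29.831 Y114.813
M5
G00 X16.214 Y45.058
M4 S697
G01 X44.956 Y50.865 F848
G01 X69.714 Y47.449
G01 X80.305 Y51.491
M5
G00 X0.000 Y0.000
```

Each laser-on run becomes one SVG element. Flip Y back into SVG space with y_svg = 239.092 − y_machine.

Run 1: the run's S393 means `#ff0000` (score). The run returns to its start, so emit a `<polygon>` with points (Y-flipped): 29.831,124.279 58.229,124.279 58.229,141.865 29.831,141.865.

Run 2: the run's S697 means `#ff8800` (cut). The run is open, so emit a `<polyline>` with points (Y-flipped): 16.214,194.034 44.956,188.227 69.714,191.643 80.305,187.601.

<svg xmlns="http://www.w3.org/2000/svg" width="106.798mm" height="239.092mm" viewBox="0 0 106.798 239.092">
  <polygon points="29.831,124.279 58.229,124.279 58.229,141.865 29.831,141.865" fill="none" stroke="#ff0000"/>
  <polyline points="16.214,194.034 44.956,188.227 69.714,191.643 80.305,187.601" fill="none" stroke="#ff8800"/>
</svg>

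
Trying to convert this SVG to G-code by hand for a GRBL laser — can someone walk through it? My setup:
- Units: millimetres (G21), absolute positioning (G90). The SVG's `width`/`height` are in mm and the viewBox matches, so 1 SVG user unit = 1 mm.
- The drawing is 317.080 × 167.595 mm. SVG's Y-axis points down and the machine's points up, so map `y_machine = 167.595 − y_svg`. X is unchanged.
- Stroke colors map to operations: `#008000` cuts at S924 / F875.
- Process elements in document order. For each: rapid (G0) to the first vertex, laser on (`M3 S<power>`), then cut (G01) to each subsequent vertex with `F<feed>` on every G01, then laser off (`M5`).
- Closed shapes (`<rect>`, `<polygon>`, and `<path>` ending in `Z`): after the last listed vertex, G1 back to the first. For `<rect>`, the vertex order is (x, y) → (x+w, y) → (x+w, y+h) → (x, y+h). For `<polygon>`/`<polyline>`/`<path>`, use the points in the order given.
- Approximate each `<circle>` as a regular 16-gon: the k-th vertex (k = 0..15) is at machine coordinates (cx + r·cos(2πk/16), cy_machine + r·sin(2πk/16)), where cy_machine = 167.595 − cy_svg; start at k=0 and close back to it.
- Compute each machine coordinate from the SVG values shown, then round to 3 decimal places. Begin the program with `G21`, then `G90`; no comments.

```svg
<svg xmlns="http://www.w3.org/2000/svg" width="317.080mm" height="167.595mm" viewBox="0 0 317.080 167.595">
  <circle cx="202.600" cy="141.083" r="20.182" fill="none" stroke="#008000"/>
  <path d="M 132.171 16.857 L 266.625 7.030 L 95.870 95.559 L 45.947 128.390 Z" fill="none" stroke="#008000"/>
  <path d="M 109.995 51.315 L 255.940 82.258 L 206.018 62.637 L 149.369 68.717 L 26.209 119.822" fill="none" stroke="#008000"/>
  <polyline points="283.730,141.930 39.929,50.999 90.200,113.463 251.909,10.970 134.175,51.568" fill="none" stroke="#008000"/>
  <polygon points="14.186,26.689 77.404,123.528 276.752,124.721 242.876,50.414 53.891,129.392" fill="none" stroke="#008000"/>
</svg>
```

G21
G90
G0 X222.782 Y26.512
M3 S924
G01 X221.246 Y34.235 F875
G01 X216.871 Y40.783 F875
G01 X210.323 Y45.158 F875
G01 X202.600 Y46.694 F875
G01 X194.877 Y45.158 F875
G01 X188.329 Y40.783 F875
G01 X183.954 Y34.235 F875
G01 X182.418 Y26.512 F875
G01 X183.954 Y18.789 F875
G01 X188.329 Y12.241 F875
G01 X194.877 Y7.866 F875
G01 X202.600 Y6.330 F875
G01 X210.323 Y7.866 F875
G01 X216.871 Y12.241 F875
G01 X221.246 Y18.789 F875
G01 X222.782 Y26.512 F875
M5
G0 X132.171 Y150.738
M3 S924
G01 X266.625 Y160.565 F875
G01 X95.870 Y72.036 F875
G01 X45.947 Y39.205 F875
G01 X132.171 Y150.738 F875
M5
G0 X109.995 Y116.280
M3 S924
G01 X255.940 Y85.337 F875
G01 X206.018 Y104.958 F875
G01 X149.369 Y98.878 F875
G01 X26.209 Y47.773 F875
M5
G0 X283.730 Y25.665
M3 S924
G01 X39.929 Y116.596 F875
G01 X90.200 Y54.132 F875
G01 X251.909 Y156.625 F875
G01 X134.175 Y116.027 F875
M5
G0 X14.186 Y140.906
M3 S924
G01 X77.404 Y44.067 F875
G01 X276.752 Y42.874 F875
G01 X242.876 Y117.181 F875
G01 X53.891 Y38.203 F875
G01 X14.186 Y140.906 F875
M5

1 u = 1 mm; y_m = 167.595 − y.

[1] `<circle>` circle, #008000→cut S924 F875: (222.782,26.512) → (221.246,34.235) → (216.871,40.783) → (210.323,45.158) → (202.600,46.694) → (194.877,45.158) → (188.329,40.783) → (183.954,34.235) → (182.418,26.512) → (183.954,18.789) → (188.329,12.241) → (194.877,7.866) → (202.600,6.330) → (210.323,7.866) → (216.871,12.241) → (221.246,18.789) → (222.782,26.512) (closed)

[2] `<path>` closed polygon, #008000→cut S924 F875: (132.171,150.738) → (266.625,160.565) → (95.870,72.036) → (45.947,39.205) → (132.171,150.738) (closed)

[3] `<path>` open polyline, #008000→cut S924 F875: (109.995,116.280) → (255.940,85.337) → (206.018,104.958) → (149.369,98.878) → (26.209,47.773)

[4] `<polyline>` open polyline, #008000→cut S924 F875: (283.730,25.665) → (39.929,116.596) → (90.200,54.132) → (251.909,156.625) → (134.175,116.027)

[5] `<polygon>` closed polygon, #008000→cut S924 F875: (14.186,140.906) → (77.404,44.067) → (276.752,42.874) → (242.876,117.181) → (53.891,38.203) → (14.186,140.906) (closed)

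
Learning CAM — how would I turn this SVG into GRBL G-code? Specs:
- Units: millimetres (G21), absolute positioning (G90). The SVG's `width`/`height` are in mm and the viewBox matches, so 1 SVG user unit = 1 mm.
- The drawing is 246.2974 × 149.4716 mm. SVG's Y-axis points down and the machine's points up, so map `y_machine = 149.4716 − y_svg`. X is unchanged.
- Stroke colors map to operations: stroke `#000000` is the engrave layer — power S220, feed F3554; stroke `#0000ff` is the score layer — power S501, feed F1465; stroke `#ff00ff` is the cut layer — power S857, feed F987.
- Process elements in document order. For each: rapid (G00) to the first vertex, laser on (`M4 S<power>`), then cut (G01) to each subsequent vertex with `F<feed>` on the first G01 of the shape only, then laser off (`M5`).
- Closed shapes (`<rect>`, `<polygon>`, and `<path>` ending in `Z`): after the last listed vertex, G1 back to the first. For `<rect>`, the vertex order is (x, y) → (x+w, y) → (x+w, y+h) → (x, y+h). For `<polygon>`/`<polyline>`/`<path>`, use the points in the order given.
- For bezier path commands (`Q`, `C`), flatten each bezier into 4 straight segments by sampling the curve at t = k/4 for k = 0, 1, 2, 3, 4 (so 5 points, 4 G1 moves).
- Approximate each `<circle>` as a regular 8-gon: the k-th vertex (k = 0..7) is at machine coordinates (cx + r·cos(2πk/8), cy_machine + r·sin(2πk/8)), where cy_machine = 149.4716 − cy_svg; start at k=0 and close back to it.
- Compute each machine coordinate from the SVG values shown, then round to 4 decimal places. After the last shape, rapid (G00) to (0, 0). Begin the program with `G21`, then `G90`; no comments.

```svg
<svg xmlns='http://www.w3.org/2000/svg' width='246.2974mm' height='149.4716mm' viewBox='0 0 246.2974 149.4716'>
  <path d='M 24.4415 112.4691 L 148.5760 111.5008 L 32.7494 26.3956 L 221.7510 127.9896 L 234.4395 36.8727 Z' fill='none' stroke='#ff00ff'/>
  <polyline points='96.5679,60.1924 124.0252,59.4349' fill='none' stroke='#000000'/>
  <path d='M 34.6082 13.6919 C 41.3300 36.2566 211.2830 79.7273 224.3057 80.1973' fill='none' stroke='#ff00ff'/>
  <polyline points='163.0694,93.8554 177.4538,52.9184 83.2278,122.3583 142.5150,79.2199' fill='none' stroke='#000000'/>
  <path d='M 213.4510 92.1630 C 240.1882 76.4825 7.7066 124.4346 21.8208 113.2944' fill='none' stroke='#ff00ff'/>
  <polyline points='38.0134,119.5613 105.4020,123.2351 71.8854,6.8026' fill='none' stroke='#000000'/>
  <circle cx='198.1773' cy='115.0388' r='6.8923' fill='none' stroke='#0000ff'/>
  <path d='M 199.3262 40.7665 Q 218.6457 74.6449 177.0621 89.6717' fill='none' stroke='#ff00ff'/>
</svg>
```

G21
G90
G00 X24.4415 Y37.0025
M4 S857
G01 X148.5760 Y37.9708 F987
G01 X32.7494 Y123.0760
G01 X221.7510 Y21.4820
G01 X234.4395 Y112.5989
G01 X24.4415 Y37.0025
M5
G00 X96.5679 Y89.2792
M4 S220
G01 X124.0252 Y90.0367 F3554
M5
G00 X34.6082 Y135.7797
M4 S857
G01 X65.2529 Y115.9348 F987
G01 X127.0941 Y94.2415
G01 X190.1168 Y76.6909
G01 X224.3057 Y69.2743
M5
G00 X163.0694 Y55.6162
M4 S220
G01 X177.4538 Y96.5532 F3554
G01 X83.2278 Y27.1133
G01 X142.5150 Y70.2517
M5
G00 X213.4510 Y57.3086
M4 S857
G01 X192.8037 Y59.0554 F987
G01 X122.3695 Y48.4455
G01 X49.5685 Y36.9843
G01 X21.8208 Y36.1772
M5
G00 X38.0134 Y29.9103
M4 S220
G01 X105.4020 Y26.2365 F3554
G01 X71.8854 Y142.6690
M5
G00 X205.0696 Y34.4328
M4 S501
G01 X203.0509 Y39.3064 F1465
G01 X198.1773 Y41.3251
G01 X193.3037 Y39.3064
G01 X191.2850 Y34.4328
G01 X193.3037 Y29.5592
G01 X198.1773 Y27.5405
G01 X203.0509 Y29.5592
G01 X205.0696 Y34.4328
M5
G00 X199.3262 Y108.7051
M4 S857
G01 X205.1795 Y92.9441 F987
G01 X203.4199 Y79.5396
G01 X194.0475 Y68.4915
G01 X177.0621 Y59.7999
M5
G00 X0.0000 Y0.0000

1 u = 1 mm; y_m = 149.4716 − y.

[1] `<path>` closed polygon, #ff00ff→cut S857 F987: (24.4415,37.0025) → (148.5760,37.9708) → (32.7494,123.0760) → (221.7510,21.4820) → (234.4395,112.5989) → (24.4415,37.0025) (closed)

[2] `<polyline>` line segment, #000000→engrave S220 F3554: (96.5679,89.2792) → (124.0252,90.0367)

[3] `<path>` cubic bezier, #ff00ff→cut S857 F987: (34.6082,135.7797) → (65.2529,115.9348) → (127.0941,94.2415) → (190.1168,76.6909) → (224.3057,69.2743)

[4] `<polyline>` open polyline, #000000→engrave S220 F3554: (163.0694,55.6162) → (177.4538,96.5532) → (83.2278,27.1133) → (142.5150,70.2517)

[5] `<path>` cubic bezier, #ff00ff→cut S857 F987: (213.4510,57.3086) → (192.8037,59.0554) → (122.3695,48.4455) → (49.5685,36.9843) → (21.8208,36.1772)

[6] `<polyline>` open polyline, #000000→engrave S220 F3554: (38.0134,29.9103) → (105.4020,26.2365) → (71.8854,142.6690)

[7] `<circle>` circle, #0000ff→score S501 F1465: (205.0696,34.4328) → (203.0509,39.3064) → (198.1773,41.3251) → (193.3037,39.3064) → (191.2850,34.4328) → (193.3037,29.5592) → (198.1773,27.5405) → (203.0509,29.5592) → (205.0696,34.4328) (closed)

[8] `<path>` quadratic bezier, #ff00ff→cut S857 F987: (199.3262,108.7051) → (205.1795,92.9441) → (203.4199,79.5396) → (194.0475,68.4915) → (177.0621,59.7999)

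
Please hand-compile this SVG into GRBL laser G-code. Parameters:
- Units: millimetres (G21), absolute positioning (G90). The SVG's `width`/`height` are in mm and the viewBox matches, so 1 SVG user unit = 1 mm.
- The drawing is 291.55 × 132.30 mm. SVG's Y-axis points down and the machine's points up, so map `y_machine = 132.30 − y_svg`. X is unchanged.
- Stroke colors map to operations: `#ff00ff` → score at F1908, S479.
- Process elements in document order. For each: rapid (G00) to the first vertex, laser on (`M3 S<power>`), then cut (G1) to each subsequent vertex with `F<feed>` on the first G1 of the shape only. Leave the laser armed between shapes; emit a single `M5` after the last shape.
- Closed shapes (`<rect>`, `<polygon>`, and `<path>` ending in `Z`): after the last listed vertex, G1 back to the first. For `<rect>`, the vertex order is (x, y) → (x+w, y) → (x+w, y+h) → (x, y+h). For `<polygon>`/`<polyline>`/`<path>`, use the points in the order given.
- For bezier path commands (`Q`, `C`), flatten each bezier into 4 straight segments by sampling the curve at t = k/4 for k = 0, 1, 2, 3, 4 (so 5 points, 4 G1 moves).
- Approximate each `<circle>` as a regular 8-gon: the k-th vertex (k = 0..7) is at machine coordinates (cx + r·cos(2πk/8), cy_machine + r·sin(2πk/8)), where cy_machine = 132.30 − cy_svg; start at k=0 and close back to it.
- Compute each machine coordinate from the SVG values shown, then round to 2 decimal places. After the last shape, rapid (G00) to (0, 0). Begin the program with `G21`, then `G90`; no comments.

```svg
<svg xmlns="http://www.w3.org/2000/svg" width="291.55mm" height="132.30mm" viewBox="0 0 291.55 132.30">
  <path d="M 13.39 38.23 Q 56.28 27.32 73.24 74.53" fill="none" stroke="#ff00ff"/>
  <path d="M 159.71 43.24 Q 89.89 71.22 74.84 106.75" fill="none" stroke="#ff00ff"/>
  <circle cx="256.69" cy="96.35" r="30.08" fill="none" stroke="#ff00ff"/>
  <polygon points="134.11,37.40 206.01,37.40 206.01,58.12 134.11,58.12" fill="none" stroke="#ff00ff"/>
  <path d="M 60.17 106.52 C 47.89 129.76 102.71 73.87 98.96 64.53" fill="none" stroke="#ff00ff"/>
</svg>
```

Since the viewBox matches the mm dimensions, user units are millimetres directly. The only transform is the Y-flip y_m = 132.30 − y_svg.

Shape 1 is a quadratic bezier drawn with `<path>`. Its stroke #ff00ff means score at S479, F1908. After flipping Y the toolpath is (13.39,94.07) → (33.21,95.89) → (49.80,90.45) → (63.14,77.74) → (73.24,57.77).

Shape 2 is a quadratic bezier drawn with `<path>`. Its stroke #ff00ff means score at S479, F1908. After flipping Y the toolpath is (159.71,89.06) → (128.22,74.60) → (103.58,59.19) → (85.79,42.84) → (74.84,25.55).

Shape 3 is a circle drawn with `<circle>`. Its stroke #ff00ff means score at S479, F1908. After flipping Y the toolpath is (286.77,35.95) → (277.96,57.22) → (256.69,66.03) → (235.42,57.22) → (226.61,35.95) → (235.42,14.68) → (256.69,5.87) → (277.96,14.68) → (286.77,35.95), returning to the start.

Shape 4 is a rectangle drawn with `<polygon>`. Its stroke #ff00ff means score at S479, F1908. After flipping Y the toolpath is (134.11,94.90) → (206.01,94.90) → (206.01,74.18) → (134.11,74.18) → (134.11,94.90), returning to the start.

Shape 5 is a cubic bezier drawn with `<path>`. Its stroke #ff00ff means score at S479, F1908. After flipping Y the toolpath is (60.17,25.78) → (61.58,21.22) → (76.37,34.56) → (92.75,54.00) → (98.96,67.77).

G21
G90
G00 X13.39 Y94.07
M3 S479
G1 X33.21 Y95.89 F1908
G1 X49.80 Y90.45
G1 X63.14 Y77.74
G1 X73.24 Y57.77
G00 X159.71 Y89.06
M3 S479
G1 X128.22 Y74.60 F1908
G1 X103.58 Y59.19
G1 X85.79 Y42.84
G1 X74.84 Y25.55
G00 X286.77 Y35.95
M3 S479
G1 X277.96 Y57.22 F1908
G1 X256.69 Y66.03
G1 X235.42 Y57.22
G1 X226.61 Y35.95
G1 X235.42 Y14.68
G1 X256.69 Y5.87
G1 X277.96 Y14.68
G1 X286.77 Y35.95
G00 X134.11 Y94.90
M3 S479
G1 X206.01 Y94.90 F1908
G1 X206.01 Y74.18
G1 X134.11 Y74.18
G1 X134.11 Y94.90
G00 X60.17 Y25.78
M3 S479
G1 X61.58 Y21.22 F1908
G1 X76.37 Y34.56
G1 X92.75 Y54.00
G1 X98.96 Y67.77
M5
G00 X0.00 Y0.00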